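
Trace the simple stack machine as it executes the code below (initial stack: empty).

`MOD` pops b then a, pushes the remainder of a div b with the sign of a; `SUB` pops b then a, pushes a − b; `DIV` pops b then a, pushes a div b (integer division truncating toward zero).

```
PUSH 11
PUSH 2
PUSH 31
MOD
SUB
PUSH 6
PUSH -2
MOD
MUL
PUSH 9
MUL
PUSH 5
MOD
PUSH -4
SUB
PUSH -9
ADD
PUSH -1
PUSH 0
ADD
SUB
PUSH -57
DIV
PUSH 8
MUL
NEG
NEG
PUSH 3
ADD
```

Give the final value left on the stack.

3

PUSH 11  -> 11
PUSH 2   -> 11 2
PUSH 31  -> 11 2 31
MOD      -> 11 2
SUB      -> 9
PUSH 6   -> 9 6
PUSH -2  -> 9 6 -2
MOD      -> 9 0
MUL      -> 0
PUSH 9   -> 0 9
MUL      -> 0
PUSH 5   -> 0 5
MOD      -> 0
PUSH -4  -> 0 -4
SUB      -> 4
PUSH -9  -> 4 -9
ADD      -> -5
PUSH -1  -> -5 -1
PUSH 0   -> -5 -1 0
ADD      -> -5 -1
SUB      -> -4
PUSH -57 -> -4 -57
DIV      -> 0
PUSH 8   -> 0 8
MUL      -> 0
NEG      -> 0
NEG      -> 0
PUSH 3   -> 0 3
ADD      -> 3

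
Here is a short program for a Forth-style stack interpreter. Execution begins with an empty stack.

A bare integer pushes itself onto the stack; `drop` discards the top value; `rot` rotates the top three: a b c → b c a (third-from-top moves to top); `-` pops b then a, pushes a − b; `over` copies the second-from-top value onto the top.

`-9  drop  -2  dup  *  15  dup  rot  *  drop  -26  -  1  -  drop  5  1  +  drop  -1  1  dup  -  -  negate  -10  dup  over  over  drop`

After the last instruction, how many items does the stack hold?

4

-9      [-9]
drop    []
-2      [-2]
dup     [-2, -2]
*       [4]
15      [4, 15]
dup     [4, 15, 15]
rot     [15, 15, 4]
*       [15, 60]
drop    [15]
-26     [15, -26]
-       [41]
1       [41, 1]
-       [40]
drop    []
5       [5]
1       [5, 1]
+       [6]
drop    []
-1      [-1]
1       [-1, 1]
dup     [-1, 1, 1]
-       [-1, 0]
-       [-1]
negate  [1]
-10     [1, -10]
dup     [1, -10, -10]
over    [1, -10, -10, -10]
over    [1, -10, -10, -10, -10]
drop    [1, -10, -10, -10]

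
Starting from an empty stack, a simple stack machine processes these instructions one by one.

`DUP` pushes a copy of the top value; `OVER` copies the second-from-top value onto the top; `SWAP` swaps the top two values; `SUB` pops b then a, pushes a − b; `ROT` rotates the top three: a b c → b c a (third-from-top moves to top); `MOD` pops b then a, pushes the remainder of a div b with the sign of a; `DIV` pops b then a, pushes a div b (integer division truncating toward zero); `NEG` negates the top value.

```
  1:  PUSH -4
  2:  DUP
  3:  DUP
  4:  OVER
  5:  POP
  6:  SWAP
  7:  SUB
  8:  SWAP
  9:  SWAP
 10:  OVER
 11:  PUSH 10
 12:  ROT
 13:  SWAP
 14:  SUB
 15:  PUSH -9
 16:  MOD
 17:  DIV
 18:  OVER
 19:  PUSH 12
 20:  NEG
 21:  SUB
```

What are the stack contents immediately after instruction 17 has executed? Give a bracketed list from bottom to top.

[-4, 4]

PUSH -4 : [-4]
DUP     : [-4, -4]
DUP     : [-4, -4, -4]
OVER    : [-4, -4, -4, -4]
POP     : [-4, -4, -4]
SWAP    : [-4, -4, -4]
SUB     : [-4, 0]
SWAP    : [0, -4]
SWAP    : [-4, 0]
OVER    : [-4, 0, -4]
PUSH 10 : [-4, 0, -4, 10]
ROT     : [-4, -4, 10, 0]
SWAP    : [-4, -4, 0, 10]
SUB     : [-4, -4, -10]
PUSH -9 : [-4, -4, -10, -9]
MOD     : [-4, -4, -1]
DIV     : [-4, 4]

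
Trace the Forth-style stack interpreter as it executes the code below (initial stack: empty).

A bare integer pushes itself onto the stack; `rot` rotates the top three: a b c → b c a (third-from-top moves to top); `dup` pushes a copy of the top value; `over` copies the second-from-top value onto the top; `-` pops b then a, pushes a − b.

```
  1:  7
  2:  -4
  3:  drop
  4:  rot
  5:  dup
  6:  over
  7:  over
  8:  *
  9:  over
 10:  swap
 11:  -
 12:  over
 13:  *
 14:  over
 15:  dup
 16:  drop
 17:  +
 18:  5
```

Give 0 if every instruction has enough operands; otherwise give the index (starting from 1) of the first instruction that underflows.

7     [7]
-4    [7, -4]
drop  [7]
rot  — needs 3 operands, stack has 1 → underflow

4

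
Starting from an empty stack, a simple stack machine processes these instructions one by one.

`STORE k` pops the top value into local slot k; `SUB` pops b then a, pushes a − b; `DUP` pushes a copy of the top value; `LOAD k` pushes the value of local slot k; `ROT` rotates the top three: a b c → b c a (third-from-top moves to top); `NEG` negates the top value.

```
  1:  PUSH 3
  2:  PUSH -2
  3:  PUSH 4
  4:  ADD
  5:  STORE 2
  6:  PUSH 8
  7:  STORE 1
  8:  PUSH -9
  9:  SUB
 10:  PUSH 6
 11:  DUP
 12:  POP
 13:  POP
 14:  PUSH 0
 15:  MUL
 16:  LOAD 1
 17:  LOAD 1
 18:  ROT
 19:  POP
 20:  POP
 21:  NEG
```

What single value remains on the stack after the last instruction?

PUSH 3  -> [3]
PUSH -2 -> [3, -2]
PUSH 4  -> [3, -2, 4]
ADD     -> [3, 2]
STORE 2 -> [3]
PUSH 8  -> [3, 8]
STORE 1 -> [3]
PUSH -9 -> [3, -9]
SUB     -> [12]
PUSH 6  -> [12, 6]
DUP     -> [12, 6, 6]
POP     -> [12, 6]
POP     -> [12]
PUSH 0  -> [12, 0]
MUL     -> [0]
LOAD 1  -> [0, 8]
LOAD 1  -> [0, 8, 8]
ROT     -> [8, 8, 0]
POP     -> [8, 8]
POP     -> [8]
NEG     -> [-8]

-8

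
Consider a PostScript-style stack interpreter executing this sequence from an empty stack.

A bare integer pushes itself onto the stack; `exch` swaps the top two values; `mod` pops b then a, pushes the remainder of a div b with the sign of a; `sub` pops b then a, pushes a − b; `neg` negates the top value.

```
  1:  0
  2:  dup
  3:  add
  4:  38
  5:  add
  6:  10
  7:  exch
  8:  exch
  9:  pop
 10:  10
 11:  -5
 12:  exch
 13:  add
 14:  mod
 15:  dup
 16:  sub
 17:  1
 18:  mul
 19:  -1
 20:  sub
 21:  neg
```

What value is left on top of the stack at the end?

-1

0     0
dup   0 0
add   0
38    0 38
add   38
10    38 10
exch  10 38
exch  38 10
pop   38
10    38 10
-5    38 10 -5
exch  38 -5 10
add   38 5
mod   3
dup   3 3
sub   0
1     0 1
mul   0
-1    0 -1
sub   1
neg   -1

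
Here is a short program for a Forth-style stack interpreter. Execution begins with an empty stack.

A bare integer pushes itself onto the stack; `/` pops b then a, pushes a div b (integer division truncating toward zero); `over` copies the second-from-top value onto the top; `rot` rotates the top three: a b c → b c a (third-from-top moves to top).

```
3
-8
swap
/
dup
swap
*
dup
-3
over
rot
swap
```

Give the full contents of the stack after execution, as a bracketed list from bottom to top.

3    : 3
-8   : 3 -8
swap : -8 3
/    : -2
dup  : -2 -2
swap : -2 -2
*    : 4
dup  : 4 4
-3   : 4 4 -3
over : 4 4 -3 4
rot  : 4 -3 4 4
swap : 4 -3 4 4

[4, -3, 4, 4]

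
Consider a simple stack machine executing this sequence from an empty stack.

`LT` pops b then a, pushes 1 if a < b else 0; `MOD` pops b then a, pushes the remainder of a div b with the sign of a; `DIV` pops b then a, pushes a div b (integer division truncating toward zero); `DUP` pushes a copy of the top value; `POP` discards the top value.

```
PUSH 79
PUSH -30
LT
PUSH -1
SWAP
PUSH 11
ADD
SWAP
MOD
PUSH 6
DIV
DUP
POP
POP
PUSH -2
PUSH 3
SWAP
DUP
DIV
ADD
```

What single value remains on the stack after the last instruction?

4

PUSH 79  -> [79]
PUSH -30 -> [79, -30]
LT       -> [0]
PUSH -1  -> [0, -1]
SWAP     -> [-1, 0]
PUSH 11  -> [-1, 0, 11]
ADD      -> [-1, 11]
SWAP     -> [11, -1]
MOD      -> [0]
PUSH 6   -> [0, 6]
DIV      -> [0]
DUP      -> [0, 0]
POP      -> [0]
POP      -> []
PUSH -2  -> [-2]
PUSH 3   -> [-2, 3]
SWAP     -> [3, -2]
DUP      -> [3, -2, -2]
DIV      -> [3, 1]
ADD      -> [4]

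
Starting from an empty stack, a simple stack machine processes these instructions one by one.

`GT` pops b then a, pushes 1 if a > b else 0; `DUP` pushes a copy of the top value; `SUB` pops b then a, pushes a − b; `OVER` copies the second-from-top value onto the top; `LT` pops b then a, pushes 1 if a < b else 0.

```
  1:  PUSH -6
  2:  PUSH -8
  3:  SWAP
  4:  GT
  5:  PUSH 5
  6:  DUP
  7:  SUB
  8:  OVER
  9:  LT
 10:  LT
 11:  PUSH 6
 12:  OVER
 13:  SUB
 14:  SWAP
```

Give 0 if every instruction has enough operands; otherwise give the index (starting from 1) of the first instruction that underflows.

0

PUSH -6 -> [-6]
PUSH -8 -> [-6, -8]
SWAP    -> [-8, -6]
GT      -> [0]
PUSH 5  -> [0, 5]
DUP     -> [0, 5, 5]
SUB     -> [0, 0]
OVER    -> [0, 0, 0]
LT      -> [0, 0]
LT      -> [0]
PUSH 6  -> [0, 6]
OVER    -> [0, 6, 0]
SUB     -> [0, 6]
SWAP    -> [6, 0]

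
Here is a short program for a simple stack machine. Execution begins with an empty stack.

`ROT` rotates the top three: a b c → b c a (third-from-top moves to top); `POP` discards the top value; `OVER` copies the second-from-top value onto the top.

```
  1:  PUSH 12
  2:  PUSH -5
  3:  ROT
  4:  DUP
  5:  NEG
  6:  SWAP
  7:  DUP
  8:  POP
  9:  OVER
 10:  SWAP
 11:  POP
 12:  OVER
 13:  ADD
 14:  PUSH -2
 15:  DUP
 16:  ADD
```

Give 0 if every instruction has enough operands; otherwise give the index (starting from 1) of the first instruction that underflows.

PUSH 12  [12]
PUSH -5  [12, -5]
ROT  — needs 3 operands, stack has 2 → underflow

3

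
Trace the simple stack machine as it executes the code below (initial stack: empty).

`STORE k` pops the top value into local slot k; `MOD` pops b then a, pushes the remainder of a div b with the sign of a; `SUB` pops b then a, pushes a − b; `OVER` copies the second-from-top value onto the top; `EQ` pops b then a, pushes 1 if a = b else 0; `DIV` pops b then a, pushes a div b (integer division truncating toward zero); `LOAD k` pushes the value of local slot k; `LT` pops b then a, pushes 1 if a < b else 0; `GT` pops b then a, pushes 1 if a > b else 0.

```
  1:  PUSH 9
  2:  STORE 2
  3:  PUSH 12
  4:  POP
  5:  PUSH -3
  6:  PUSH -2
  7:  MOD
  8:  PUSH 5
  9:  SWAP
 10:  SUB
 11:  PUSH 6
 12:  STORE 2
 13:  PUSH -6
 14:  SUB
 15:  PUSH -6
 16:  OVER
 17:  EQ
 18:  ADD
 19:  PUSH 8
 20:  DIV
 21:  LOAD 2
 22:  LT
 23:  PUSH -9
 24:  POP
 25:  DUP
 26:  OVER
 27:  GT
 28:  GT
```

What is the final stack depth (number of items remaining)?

PUSH 9  → [9]
STORE 2 → []
PUSH 12 → [12]
POP     → []
PUSH -3 → [-3]
PUSH -2 → [-3, -2]
MOD     → [-1]
PUSH 5  → [-1, 5]
SWAP    → [5, -1]
SUB     → [6]
PUSH 6  → [6, 6]
STORE 2 → [6]
PUSH -6 → [6, -6]
SUB     → [12]
PUSH -6 → [12, -6]
OVER    → [12, -6, 12]
EQ      → [12, 0]
ADD     → [12]
PUSH 8  → [12, 8]
DIV     → [1]
LOAD 2  → [1, 6]
LT      → [1]
PUSH -9 → [1, -9]
POP     → [1]
DUP     → [1, 1]
OVER    → [1, 1, 1]
GT      → [1, 0]
GT      → [1]

1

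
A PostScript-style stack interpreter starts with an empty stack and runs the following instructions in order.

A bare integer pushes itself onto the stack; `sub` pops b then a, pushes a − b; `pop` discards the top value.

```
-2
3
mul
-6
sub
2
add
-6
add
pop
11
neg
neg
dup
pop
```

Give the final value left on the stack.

11

-2   [-2]
3    [-2, 3]
mul  [-6]
-6   [-6, -6]
sub  [0]
2    [0, 2]
add  [2]
-6   [2, -6]
add  [-4]
pop  []
11   [11]
neg  [-11]
neg  [11]
dup  [11, 11]
pop  [11]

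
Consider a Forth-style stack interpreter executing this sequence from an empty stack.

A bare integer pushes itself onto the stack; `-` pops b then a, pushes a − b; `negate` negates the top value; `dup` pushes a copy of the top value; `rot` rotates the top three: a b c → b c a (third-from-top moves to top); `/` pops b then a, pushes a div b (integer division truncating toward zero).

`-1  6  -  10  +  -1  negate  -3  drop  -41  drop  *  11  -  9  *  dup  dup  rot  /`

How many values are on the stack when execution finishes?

-1     : -1
6      : -1 6
-      : -7
10     : -7 10
+      : 3
-1     : 3 -1
negate : 3 1
-3     : 3 1 -3
drop   : 3 1
-41    : 3 1 -41
drop   : 3 1
*      : 3
11     : 3 11
-      : -8
9      : -8 9
*      : -72
dup    : -72 -72
dup    : -72 -72 -72
rot    : -72 -72 -72
/      : -72 1

2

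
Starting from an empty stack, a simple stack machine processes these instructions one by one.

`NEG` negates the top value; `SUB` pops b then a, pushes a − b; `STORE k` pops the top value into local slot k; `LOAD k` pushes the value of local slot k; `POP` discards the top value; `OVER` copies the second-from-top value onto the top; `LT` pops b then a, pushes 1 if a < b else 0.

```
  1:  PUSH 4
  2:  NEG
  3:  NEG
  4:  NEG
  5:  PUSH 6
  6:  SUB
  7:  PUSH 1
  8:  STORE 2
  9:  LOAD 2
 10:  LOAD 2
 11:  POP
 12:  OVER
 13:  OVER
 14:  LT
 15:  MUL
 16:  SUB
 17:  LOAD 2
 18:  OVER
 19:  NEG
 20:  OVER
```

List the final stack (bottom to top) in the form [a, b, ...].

PUSH 4  : 4
NEG     : -4
NEG     : 4
NEG     : -4
PUSH 6  : -4 6
SUB     : -10
PUSH 1  : -10 1
STORE 2 : -10
LOAD 2  : -10 1
LOAD 2  : -10 1 1
POP     : -10 1
OVER    : -10 1 -10
OVER    : -10 1 -10 1
LT      : -10 1 1
MUL     : -10 1
SUB     : -11
LOAD 2  : -11 1
OVER    : -11 1 -11
NEG     : -11 1 11
OVER    : -11 1 11 1

[-11, 1, 11, 1]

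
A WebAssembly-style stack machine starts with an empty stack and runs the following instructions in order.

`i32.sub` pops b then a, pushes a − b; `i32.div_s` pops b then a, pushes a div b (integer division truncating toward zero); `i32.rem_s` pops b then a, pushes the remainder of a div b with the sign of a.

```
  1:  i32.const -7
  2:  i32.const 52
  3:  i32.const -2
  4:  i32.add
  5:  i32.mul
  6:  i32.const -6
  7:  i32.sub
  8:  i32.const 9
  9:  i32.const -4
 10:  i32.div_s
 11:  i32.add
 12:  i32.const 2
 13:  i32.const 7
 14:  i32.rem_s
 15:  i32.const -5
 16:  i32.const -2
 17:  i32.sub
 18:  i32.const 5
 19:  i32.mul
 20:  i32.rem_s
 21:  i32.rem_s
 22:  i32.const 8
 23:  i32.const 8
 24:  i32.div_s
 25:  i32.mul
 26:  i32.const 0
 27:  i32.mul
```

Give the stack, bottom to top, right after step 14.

i32.const -7 -> [-7]
i32.const 52 -> [-7, 52]
i32.const -2 -> [-7, 52, -2]
i32.add      -> [-7, 50]
i32.mul      -> [-350]
i32.const -6 -> [-350, -6]
i32.sub      -> [-344]
i32.const 9  -> [-344, 9]
i32.const -4 -> [-344, 9, -4]
i32.div_s    -> [-344, -2]
i32.add      -> [-346]
i32.const 2  -> [-346, 2]
i32.const 7  -> [-346, 2, 7]
i32.rem_s    -> [-346, 2]

[-346, 2]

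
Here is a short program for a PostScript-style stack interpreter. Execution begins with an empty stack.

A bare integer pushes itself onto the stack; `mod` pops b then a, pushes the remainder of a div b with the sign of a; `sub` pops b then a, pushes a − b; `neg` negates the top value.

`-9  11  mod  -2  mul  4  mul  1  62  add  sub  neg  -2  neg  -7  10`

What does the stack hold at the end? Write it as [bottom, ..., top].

-9  -> -9
11  -> -9 11
mod -> -9
-2  -> -9 -2
mul -> 18
4   -> 18 4
mul -> 72
1   -> 72 1
62  -> 72 1 62
add -> 72 63
sub -> 9
neg -> -9
-2  -> -9 -2
neg -> -9 2
-7  -> -9 2 -7
10  -> -9 2 -7 10

[-9, 2, -7, 10]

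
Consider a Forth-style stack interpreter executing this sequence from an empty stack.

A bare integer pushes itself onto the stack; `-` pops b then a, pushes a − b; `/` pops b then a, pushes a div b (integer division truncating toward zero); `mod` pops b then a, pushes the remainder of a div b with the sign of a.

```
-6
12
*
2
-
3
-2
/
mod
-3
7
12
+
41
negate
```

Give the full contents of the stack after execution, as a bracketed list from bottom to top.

-6     → [-6]
12     → [-6, 12]
*      → [-72]
2      → [-72, 2]
-      → [-74]
3      → [-74, 3]
-2     → [-74, 3, -2]
/      → [-74, -1]
mod    → [0]
-3     → [0, -3]
7      → [0, -3, 7]
12     → [0, -3, 7, 12]
+      → [0, -3, 19]
41     → [0, -3, 19, 41]
negate → [0, -3, 19, -41]

[0, -3, 19, -41]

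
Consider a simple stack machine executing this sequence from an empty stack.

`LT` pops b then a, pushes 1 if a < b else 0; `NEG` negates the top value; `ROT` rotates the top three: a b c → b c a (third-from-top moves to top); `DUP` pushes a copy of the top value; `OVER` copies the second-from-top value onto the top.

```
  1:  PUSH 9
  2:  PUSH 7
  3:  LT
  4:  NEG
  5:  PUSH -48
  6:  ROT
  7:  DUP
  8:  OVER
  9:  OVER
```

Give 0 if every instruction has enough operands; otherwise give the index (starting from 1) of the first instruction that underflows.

6

PUSH 9   -> 9
PUSH 7   -> 9 7
LT       -> 0
NEG      -> 0
PUSH -48 -> 0 -48
ROT  — needs 3 operands, stack has 2 → underflow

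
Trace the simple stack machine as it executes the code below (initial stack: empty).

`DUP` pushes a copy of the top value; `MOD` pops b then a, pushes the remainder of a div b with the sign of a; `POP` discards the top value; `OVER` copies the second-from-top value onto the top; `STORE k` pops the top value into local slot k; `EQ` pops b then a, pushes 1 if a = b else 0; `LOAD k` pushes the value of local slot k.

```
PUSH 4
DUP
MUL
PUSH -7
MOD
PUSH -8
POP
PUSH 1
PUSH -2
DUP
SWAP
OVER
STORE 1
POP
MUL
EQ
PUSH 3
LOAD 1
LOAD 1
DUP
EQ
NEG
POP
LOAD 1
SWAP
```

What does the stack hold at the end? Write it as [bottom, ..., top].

[0, 3, -2, -2]

PUSH 4  : [4]
DUP     : [4, 4]
MUL     : [16]
PUSH -7 : [16, -7]
MOD     : [2]
PUSH -8 : [2, -8]
POP     : [2]
PUSH 1  : [2, 1]
PUSH -2 : [2, 1, -2]
DUP     : [2, 1, -2, -2]
SWAP    : [2, 1, -2, -2]
OVER    : [2, 1, -2, -2, -2]
STORE 1 : [2, 1, -2, -2]
POP     : [2, 1, -2]
MUL     : [2, -2]
EQ      : [0]
PUSH 3  : [0, 3]
LOAD 1  : [0, 3, -2]
LOAD 1  : [0, 3, -2, -2]
DUP     : [0, 3, -2, -2, -2]
EQ      : [0, 3, -2, 1]
NEG     : [0, 3, -2, -1]
POP     : [0, 3, -2]
LOAD 1  : [0, 3, -2, -2]
SWAP    : [0, 3, -2, -2]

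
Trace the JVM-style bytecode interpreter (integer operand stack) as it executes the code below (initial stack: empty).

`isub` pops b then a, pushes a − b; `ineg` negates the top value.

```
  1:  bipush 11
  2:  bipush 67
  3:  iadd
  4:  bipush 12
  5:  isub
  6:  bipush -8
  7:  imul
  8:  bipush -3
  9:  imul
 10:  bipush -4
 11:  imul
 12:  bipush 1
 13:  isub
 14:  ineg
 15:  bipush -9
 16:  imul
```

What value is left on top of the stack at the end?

-57033

bipush 11 → [11]
bipush 67 → [11, 67]
iadd      → [78]
bipush 12 → [78, 12]
isub      → [66]
bipush -8 → [66, -8]
imul      → [-528]
bipush -3 → [-528, -3]
imul      → [1584]
bipush -4 → [1584, -4]
imul      → [-6336]
bipush 1  → [-6336, 1]
isub      → [-6337]
ineg      → [6337]
bipush -9 → [6337, -9]
imul      → [-57033]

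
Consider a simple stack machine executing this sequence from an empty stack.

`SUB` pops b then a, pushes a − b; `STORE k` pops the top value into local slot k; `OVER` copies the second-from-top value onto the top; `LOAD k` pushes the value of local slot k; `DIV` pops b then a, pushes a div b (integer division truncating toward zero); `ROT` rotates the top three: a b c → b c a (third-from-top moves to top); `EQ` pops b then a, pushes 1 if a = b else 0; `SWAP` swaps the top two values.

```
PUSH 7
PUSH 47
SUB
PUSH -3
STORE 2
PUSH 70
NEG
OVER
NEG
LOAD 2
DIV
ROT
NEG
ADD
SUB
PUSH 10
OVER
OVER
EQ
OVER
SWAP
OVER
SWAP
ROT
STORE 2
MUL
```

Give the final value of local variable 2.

10

PUSH 7   7
PUSH 47  7 47
SUB      -40
PUSH -3  -40 -3
STORE 2  -40
PUSH 70  -40 70
NEG      -40 -70
OVER     -40 -70 -40
NEG      -40 -70 40
LOAD 2   -40 -70 40 -3
DIV      -40 -70 -13
ROT      -70 -13 -40
NEG      -70 -13 40
ADD      -70 27
SUB      -97
PUSH 10  -97 10
OVER     -97 10 -97
OVER     -97 10 -97 10
EQ       -97 10 0
OVER     -97 10 0 10
SWAP     -97 10 10 0
OVER     -97 10 10 0 10
SWAP     -97 10 10 10 0
ROT      -97 10 10 0 10
STORE 2  -97 10 10 0
MUL      -97 10 0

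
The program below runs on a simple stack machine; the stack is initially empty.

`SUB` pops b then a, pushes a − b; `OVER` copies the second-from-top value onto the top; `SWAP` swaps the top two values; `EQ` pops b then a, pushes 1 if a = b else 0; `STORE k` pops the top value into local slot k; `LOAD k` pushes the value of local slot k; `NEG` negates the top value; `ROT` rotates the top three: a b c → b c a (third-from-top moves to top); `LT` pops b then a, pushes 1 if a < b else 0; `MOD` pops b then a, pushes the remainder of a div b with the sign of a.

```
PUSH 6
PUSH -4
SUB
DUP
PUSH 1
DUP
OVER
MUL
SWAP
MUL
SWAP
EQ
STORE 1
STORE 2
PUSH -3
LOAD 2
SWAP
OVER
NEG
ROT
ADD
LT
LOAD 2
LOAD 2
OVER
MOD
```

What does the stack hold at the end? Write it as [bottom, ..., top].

PUSH 6   [6]
PUSH -4  [6, -4]
SUB      [10]
DUP      [10, 10]
PUSH 1   [10, 10, 1]
DUP      [10, 10, 1, 1]
OVER     [10, 10, 1, 1, 1]
MUL      [10, 10, 1, 1]
SWAP     [10, 10, 1, 1]
MUL      [10, 10, 1]
SWAP     [10, 1, 10]
EQ       [10, 0]
STORE 1  [10]
STORE 2  []
PUSH -3  [-3]
LOAD 2   [-3, 10]
SWAP     [10, -3]
OVER     [10, -3, 10]
NEG      [10, -3, -10]
ROT      [-3, -10, 10]
ADD      [-3, 0]
LT       [1]
LOAD 2   [1, 10]
LOAD 2   [1, 10, 10]
OVER     [1, 10, 10, 10]
MOD      [1, 10, 0]

[1, 10, 0]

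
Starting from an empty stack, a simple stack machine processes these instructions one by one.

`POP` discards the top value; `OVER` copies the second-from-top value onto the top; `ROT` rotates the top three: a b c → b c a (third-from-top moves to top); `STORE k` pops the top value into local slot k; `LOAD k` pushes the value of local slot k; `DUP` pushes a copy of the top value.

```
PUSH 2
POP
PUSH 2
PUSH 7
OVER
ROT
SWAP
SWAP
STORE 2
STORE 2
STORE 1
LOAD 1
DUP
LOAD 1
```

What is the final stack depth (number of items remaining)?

3

PUSH 2  → 2
POP     → (empty)
PUSH 2  → 2
PUSH 7  → 2 7
OVER    → 2 7 2
ROT     → 7 2 2
SWAP    → 7 2 2
SWAP    → 7 2 2
STORE 2 → 7 2
STORE 2 → 7
STORE 1 → (empty)
LOAD 1  → 7
DUP     → 7 7
LOAD 1  → 7 7 7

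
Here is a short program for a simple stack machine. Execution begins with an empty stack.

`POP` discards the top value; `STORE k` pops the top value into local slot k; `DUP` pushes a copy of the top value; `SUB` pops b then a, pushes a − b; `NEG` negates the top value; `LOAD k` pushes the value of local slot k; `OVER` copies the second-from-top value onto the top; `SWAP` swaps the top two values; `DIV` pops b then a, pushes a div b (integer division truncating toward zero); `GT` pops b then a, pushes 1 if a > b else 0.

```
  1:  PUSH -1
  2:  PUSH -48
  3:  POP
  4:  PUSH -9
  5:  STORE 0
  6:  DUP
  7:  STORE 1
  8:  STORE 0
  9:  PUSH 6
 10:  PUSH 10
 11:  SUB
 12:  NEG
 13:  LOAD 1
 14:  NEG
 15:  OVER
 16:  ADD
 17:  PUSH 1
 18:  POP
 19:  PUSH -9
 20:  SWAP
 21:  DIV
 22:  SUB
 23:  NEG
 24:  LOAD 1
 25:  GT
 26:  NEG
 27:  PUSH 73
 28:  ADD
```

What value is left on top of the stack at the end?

PUSH -1  : -1
PUSH -48 : -1 -48
POP      : -1
PUSH -9  : -1 -9
STORE 0  : -1
DUP      : -1 -1
STORE 1  : -1
STORE 0  : (empty)
PUSH 6   : 6
PUSH 10  : 6 10
SUB      : -4
NEG      : 4
LOAD 1   : 4 -1
NEG      : 4 1
OVER     : 4 1 4
ADD      : 4 5
PUSH 1   : 4 5 1
POP      : 4 5
PUSH -9  : 4 5 -9
SWAP     : 4 -9 5
DIV      : 4 -1
SUB      : 5
NEG      : -5
LOAD 1   : -5 -1
GT       : 0
NEG      : 0
PUSH 73  : 0 73
ADD      : 73

73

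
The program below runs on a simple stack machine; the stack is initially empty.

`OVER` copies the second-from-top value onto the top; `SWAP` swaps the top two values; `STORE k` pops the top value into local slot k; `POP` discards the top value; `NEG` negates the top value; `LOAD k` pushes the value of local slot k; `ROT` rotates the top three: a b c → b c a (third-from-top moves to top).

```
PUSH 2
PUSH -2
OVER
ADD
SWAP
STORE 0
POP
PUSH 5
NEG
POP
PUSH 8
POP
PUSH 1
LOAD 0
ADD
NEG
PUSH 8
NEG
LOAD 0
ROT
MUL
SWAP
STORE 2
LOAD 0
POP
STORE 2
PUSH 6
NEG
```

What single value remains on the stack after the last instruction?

-6

PUSH 2  : 2
PUSH -2 : 2 -2
OVER    : 2 -2 2
ADD     : 2 0
SWAP    : 0 2
STORE 0 : 0
POP     : (empty)
PUSH 5  : 5
NEG     : -5
POP     : (empty)
PUSH 8  : 8
POP     : (empty)
PUSH 1  : 1
LOAD 0  : 1 2
ADD     : 3
NEG     : -3
PUSH 8  : -3 8
NEG     : -3 -8
LOAD 0  : -3 -8 2
ROT     : -8 2 -3
MUL     : -8 -6
SWAP    : -6 -8
STORE 2 : -6
LOAD 0  : -6 2
POP     : -6
STORE 2 : (empty)
PUSH 6  : 6
NEG     : -6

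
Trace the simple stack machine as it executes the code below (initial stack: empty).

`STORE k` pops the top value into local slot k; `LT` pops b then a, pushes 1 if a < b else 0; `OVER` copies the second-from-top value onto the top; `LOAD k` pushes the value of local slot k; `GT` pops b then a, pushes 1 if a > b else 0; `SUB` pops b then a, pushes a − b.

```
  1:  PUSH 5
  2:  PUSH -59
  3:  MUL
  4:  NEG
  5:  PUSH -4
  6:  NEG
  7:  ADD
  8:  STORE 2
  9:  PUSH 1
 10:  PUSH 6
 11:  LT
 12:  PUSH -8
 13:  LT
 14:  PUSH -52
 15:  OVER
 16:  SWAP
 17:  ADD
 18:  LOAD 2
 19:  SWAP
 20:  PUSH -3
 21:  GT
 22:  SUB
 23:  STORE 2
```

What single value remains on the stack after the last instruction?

PUSH 5   → [5]
PUSH -59 → [5, -59]
MUL      → [-295]
NEG      → [295]
PUSH -4  → [295, -4]
NEG      → [295, 4]
ADD      → [299]
STORE 2  → []
PUSH 1   → [1]
PUSH 6   → [1, 6]
LT       → [1]
PUSH -8  → [1, -8]
LT       → [0]
PUSH -52 → [0, -52]
OVER     → [0, -52, 0]
SWAP     → [0, 0, -52]
ADD      → [0, -52]
LOAD 2   → [0, -52, 299]
SWAP     → [0, 299, -52]
PUSH -3  → [0, 299, -52, -3]
GT       → [0, 299, 0]
SUB      → [0, 299]
STORE 2  → [0]

0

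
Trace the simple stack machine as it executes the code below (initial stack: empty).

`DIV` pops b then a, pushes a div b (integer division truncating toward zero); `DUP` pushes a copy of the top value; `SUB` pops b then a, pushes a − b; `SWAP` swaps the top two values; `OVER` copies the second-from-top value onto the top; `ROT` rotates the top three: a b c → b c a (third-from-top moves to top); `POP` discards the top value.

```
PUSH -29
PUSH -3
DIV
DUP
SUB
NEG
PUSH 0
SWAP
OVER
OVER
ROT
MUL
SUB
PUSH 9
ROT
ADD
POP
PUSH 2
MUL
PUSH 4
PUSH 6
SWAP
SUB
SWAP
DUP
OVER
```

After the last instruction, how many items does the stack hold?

4

PUSH -29 → [-29]
PUSH -3  → [-29, -3]
DIV      → [9]
DUP      → [9, 9]
SUB      → [0]
NEG      → [0]
PUSH 0   → [0, 0]
SWAP     → [0, 0]
OVER     → [0, 0, 0]
OVER     → [0, 0, 0, 0]
ROT      → [0, 0, 0, 0]
MUL      → [0, 0, 0]
SUB      → [0, 0]
PUSH 9   → [0, 0, 9]
ROT      → [0, 9, 0]
ADD      → [0, 9]
POP      → [0]
PUSH 2   → [0, 2]
MUL      → [0]
PUSH 4   → [0, 4]
PUSH 6   → [0, 4, 6]
SWAP     → [0, 6, 4]
SUB      → [0, 2]
SWAP     → [2, 0]
DUP      → [2, 0, 0]
OVER     → [2, 0, 0, 0]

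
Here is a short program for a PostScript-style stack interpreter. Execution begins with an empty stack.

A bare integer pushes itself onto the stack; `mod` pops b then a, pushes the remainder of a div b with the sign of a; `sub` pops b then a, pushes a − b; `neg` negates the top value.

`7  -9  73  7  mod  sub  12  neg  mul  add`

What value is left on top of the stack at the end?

7   -> 7
-9  -> 7 -9
73  -> 7 -9 73
7   -> 7 -9 73 7
mod -> 7 -9 3
sub -> 7 -12
12  -> 7 -12 12
neg -> 7 -12 -12
mul -> 7 144
add -> 151

151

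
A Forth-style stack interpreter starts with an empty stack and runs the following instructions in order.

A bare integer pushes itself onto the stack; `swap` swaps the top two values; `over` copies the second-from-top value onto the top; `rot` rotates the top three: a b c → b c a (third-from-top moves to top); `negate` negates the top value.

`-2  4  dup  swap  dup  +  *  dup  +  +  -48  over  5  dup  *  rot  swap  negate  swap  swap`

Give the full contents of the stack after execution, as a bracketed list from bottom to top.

[62, 62, -48, -25]

-2     → [-2]
4      → [-2, 4]
dup    → [-2, 4, 4]
swap   → [-2, 4, 4]
dup    → [-2, 4, 4, 4]
+      → [-2, 4, 8]
*      → [-2, 32]
dup    → [-2, 32, 32]
+      → [-2, 64]
+      → [62]
-48    → [62, -48]
over   → [62, -48, 62]
5      → [62, -48, 62, 5]
dup    → [62, -48, 62, 5, 5]
*      → [62, -48, 62, 25]
rot    → [62, 62, 25, -48]
swap   → [62, 62, -48, 25]
negate → [62, 62, -48, -25]
swap   → [62, 62, -25, -48]
swap   → [62, 62, -48, -25]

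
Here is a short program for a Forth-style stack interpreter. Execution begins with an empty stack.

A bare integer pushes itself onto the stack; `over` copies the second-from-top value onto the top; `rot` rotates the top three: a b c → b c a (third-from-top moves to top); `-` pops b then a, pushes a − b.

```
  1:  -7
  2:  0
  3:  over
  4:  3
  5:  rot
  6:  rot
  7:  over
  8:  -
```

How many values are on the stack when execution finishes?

-7    -7
0     -7 0
over  -7 0 -7
3     -7 0 -7 3
rot   -7 -7 3 0
rot   -7 3 0 -7
over  -7 3 0 -7 0
-     -7 3 0 -7

4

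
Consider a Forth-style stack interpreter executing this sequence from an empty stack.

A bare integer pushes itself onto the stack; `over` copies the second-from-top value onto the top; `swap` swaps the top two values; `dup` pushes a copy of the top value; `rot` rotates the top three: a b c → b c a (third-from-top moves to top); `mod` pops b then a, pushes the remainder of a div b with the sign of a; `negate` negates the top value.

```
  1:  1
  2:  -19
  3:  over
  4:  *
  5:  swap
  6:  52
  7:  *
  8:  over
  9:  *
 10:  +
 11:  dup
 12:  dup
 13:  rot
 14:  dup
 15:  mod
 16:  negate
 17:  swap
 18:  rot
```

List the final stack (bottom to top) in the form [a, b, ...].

1      : [1]
-19    : [1, -19]
over   : [1, -19, 1]
*      : [1, -19]
swap   : [-19, 1]
52     : [-19, 1, 52]
*      : [-19, 52]
over   : [-19, 52, -19]
*      : [-19, -988]
+      : [-1007]
dup    : [-1007, -1007]
dup    : [-1007, -1007, -1007]
rot    : [-1007, -1007, -1007]
dup    : [-1007, -1007, -1007, -1007]
mod    : [-1007, -1007, 0]
negate : [-1007, -1007, 0]
swap   : [-1007, 0, -1007]
rot    : [0, -1007, -1007]

[0, -1007, -1007]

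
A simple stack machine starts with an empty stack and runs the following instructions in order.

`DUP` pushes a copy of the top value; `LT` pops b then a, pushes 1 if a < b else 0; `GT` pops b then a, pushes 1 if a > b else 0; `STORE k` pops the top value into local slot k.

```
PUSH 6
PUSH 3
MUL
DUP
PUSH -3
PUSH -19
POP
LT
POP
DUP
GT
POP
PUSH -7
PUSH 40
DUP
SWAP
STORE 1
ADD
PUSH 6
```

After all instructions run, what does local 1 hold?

40

PUSH 6   -> 6
PUSH 3   -> 6 3
MUL      -> 18
DUP      -> 18 18
PUSH -3  -> 18 18 -3
PUSH -19 -> 18 18 -3 -19
POP      -> 18 18 -3
LT       -> 18 0
POP      -> 18
DUP      -> 18 18
GT       -> 0
POP      -> (empty)
PUSH -7  -> -7
PUSH 40  -> -7 40
DUP      -> -7 40 40
SWAP     -> -7 40 40
STORE 1  -> -7 40
ADD      -> 33
PUSH 6   -> 33 6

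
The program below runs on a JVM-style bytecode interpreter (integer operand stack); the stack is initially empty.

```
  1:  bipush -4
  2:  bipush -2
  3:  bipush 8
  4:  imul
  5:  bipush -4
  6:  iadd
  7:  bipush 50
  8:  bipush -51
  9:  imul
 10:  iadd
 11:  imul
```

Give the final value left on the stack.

10280

bipush -4  -> [-4]
bipush -2  -> [-4, -2]
bipush 8   -> [-4, -2, 8]
imul       -> [-4, -16]
bipush -4  -> [-4, -16, -4]
iadd       -> [-4, -20]
bipush 50  -> [-4, -20, 50]
bipush -51 -> [-4, -20, 50, -51]
imul       -> [-4, -20, -2550]
iadd       -> [-4, -2570]
imul       -> [10280]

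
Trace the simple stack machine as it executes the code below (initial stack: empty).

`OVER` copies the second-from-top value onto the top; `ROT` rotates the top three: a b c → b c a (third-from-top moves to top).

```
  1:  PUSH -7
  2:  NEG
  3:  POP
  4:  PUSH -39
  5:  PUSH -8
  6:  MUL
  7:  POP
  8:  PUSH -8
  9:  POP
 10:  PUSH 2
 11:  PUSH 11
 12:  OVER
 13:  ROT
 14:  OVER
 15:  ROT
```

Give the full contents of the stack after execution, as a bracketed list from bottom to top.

[11, 2, 2, 2]

PUSH -7  -> [-7]
NEG      -> [7]
POP      -> []
PUSH -39 -> [-39]
PUSH -8  -> [-39, -8]
MUL      -> [312]
POP      -> []
PUSH -8  -> [-8]
POP      -> []
PUSH 2   -> [2]
PUSH 11  -> [2, 11]
OVER     -> [2, 11, 2]
ROT      -> [11, 2, 2]
OVER     -> [11, 2, 2, 2]
ROT      -> [11, 2, 2, 2]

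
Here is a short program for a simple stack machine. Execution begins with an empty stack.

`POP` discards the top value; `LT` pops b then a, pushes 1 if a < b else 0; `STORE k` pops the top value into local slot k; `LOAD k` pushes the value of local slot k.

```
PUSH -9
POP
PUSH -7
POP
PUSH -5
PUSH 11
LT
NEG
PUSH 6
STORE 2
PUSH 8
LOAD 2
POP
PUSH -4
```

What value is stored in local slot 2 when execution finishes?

PUSH -9 : -9
POP     : (empty)
PUSH -7 : -7
POP     : (empty)
PUSH -5 : -5
PUSH 11 : -5 11
LT      : 1
NEG     : -1
PUSH 6  : -1 6
STORE 2 : -1
PUSH 8  : -1 8
LOAD 2  : -1 8 6
POP     : -1 8
PUSH -4 : -1 8 -4

6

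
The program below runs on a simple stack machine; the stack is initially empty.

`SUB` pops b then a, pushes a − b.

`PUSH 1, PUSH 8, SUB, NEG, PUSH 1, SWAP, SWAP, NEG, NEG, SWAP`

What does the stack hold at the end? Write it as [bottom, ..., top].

PUSH 1 -> 1
PUSH 8 -> 1 8
SUB    -> -7
NEG    -> 7
PUSH 1 -> 7 1
SWAP   -> 1 7
SWAP   -> 7 1
NEG    -> 7 -1
NEG    -> 7 1
SWAP   -> 1 7

[1, 7]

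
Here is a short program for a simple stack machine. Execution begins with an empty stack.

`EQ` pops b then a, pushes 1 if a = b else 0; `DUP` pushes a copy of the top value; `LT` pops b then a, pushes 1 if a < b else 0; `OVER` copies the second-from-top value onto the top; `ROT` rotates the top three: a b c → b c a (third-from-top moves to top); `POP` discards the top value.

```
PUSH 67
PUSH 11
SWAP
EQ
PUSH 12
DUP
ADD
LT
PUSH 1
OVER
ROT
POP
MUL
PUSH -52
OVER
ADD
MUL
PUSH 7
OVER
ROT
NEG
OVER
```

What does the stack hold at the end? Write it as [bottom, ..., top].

PUSH 67  : 67
PUSH 11  : 67 11
SWAP     : 11 67
EQ       : 0
PUSH 12  : 0 12
DUP      : 0 12 12
ADD      : 0 24
LT       : 1
PUSH 1   : 1 1
OVER     : 1 1 1
ROT      : 1 1 1
POP      : 1 1
MUL      : 1
PUSH -52 : 1 -52
OVER     : 1 -52 1
ADD      : 1 -51
MUL      : -51
PUSH 7   : -51 7
OVER     : -51 7 -51
ROT      : 7 -51 -51
NEG      : 7 -51 51
OVER     : 7 -51 51 -51

[7, -51, 51, -51]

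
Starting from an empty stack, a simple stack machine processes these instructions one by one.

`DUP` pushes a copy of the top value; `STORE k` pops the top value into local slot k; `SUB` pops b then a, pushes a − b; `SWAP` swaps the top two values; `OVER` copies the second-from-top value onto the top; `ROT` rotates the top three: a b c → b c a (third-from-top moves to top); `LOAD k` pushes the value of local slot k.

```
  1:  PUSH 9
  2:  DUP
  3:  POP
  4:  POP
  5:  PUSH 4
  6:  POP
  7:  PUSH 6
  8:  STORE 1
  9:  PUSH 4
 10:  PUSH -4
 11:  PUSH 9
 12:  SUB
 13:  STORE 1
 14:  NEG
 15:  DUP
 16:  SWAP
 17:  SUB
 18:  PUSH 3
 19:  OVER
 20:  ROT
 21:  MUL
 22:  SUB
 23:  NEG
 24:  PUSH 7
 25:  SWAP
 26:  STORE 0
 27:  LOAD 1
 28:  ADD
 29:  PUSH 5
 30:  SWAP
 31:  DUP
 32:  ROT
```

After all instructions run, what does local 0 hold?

-3

PUSH 9  → [9]
DUP     → [9, 9]
POP     → [9]
POP     → []
PUSH 4  → [4]
POP     → []
PUSH 6  → [6]
STORE 1 → []
PUSH 4  → [4]
PUSH -4 → [4, -4]
PUSH 9  → [4, -4, 9]
SUB     → [4, -13]
STORE 1 → [4]
NEG     → [-4]
DUP     → [-4, -4]
SWAP    → [-4, -4]
SUB     → [0]
PUSH 3  → [0, 3]
OVER    → [0, 3, 0]
ROT     → [3, 0, 0]
MUL     → [3, 0]
SUB     → [3]
NEG     → [-3]
PUSH 7  → [-3, 7]
SWAP    → [7, -3]
STORE 0 → [7]
LOAD 1  → [7, -13]
ADD     → [-6]
PUSH 5  → [-6, 5]
SWAP    → [5, -6]
DUP     → [5, -6, -6]
ROT     → [-6, -6, 5]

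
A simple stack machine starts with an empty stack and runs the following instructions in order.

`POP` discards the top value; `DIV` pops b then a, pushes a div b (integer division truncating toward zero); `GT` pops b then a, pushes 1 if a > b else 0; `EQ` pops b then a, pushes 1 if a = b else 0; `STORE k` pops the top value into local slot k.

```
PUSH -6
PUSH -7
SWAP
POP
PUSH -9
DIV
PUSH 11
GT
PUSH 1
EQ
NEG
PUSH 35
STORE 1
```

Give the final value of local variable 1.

PUSH -6 -> -6
PUSH -7 -> -6 -7
SWAP    -> -7 -6
POP     -> -7
PUSH -9 -> -7 -9
DIV     -> 0
PUSH 11 -> 0 11
GT      -> 0
PUSH 1  -> 0 1
EQ      -> 0
NEG     -> 0
PUSH 35 -> 0 35
STORE 1 -> 0

35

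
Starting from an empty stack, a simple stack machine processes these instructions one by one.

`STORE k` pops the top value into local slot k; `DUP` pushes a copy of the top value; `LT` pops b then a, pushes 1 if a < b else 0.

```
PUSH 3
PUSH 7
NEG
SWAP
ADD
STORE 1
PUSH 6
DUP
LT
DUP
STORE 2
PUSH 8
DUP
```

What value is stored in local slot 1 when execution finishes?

PUSH 3  -> [3]
PUSH 7  -> [3, 7]
NEG     -> [3, -7]
SWAP    -> [-7, 3]
ADD     -> [-4]
STORE 1 -> []
PUSH 6  -> [6]
DUP     -> [6, 6]
LT      -> [0]
DUP     -> [0, 0]
STORE 2 -> [0]
PUSH 8  -> [0, 8]
DUP     -> [0, 8, 8]

-4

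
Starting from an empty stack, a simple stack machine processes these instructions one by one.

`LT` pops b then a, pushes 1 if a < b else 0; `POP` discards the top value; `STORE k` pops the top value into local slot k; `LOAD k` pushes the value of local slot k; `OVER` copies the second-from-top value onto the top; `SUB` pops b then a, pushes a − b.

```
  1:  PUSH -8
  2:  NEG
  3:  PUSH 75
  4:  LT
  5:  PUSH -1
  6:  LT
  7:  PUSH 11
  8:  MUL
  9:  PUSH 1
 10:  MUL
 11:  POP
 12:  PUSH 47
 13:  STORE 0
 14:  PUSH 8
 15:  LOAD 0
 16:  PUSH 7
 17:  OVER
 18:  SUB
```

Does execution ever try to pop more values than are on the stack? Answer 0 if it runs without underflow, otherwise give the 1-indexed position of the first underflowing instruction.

0

PUSH -8 -> [-8]
NEG     -> [8]
PUSH 75 -> [8, 75]
LT      -> [1]
PUSH -1 -> [1, -1]
LT      -> [0]
PUSH 11 -> [0, 11]
MUL     -> [0]
PUSH 1  -> [0, 1]
MUL     -> [0]
POP     -> []
PUSH 47 -> [47]
STORE 0 -> []
PUSH 8  -> [8]
LOAD 0  -> [8, 47]
PUSH 7  -> [8, 47, 7]
OVER    -> [8, 47, 7, 47]
SUB     -> [8, 47, -40]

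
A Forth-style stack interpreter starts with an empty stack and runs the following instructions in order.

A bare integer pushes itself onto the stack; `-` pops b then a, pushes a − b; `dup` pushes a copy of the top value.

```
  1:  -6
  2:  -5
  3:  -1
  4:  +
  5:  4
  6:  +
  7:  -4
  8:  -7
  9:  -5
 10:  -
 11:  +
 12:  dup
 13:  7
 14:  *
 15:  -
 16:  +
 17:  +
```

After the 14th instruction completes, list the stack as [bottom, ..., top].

[-6, -2, -6, -42]

-6  → -6
-5  → -6 -5
-1  → -6 -5 -1
+   → -6 -6
4   → -6 -6 4
+   → -6 -2
-4  → -6 -2 -4
-7  → -6 -2 -4 -7
-5  → -6 -2 -4 -7 -5
-   → -6 -2 -4 -2
+   → -6 -2 -6
dup → -6 -2 -6 -6
7   → -6 -2 -6 -6 7
*   → -6 -2 -6 -42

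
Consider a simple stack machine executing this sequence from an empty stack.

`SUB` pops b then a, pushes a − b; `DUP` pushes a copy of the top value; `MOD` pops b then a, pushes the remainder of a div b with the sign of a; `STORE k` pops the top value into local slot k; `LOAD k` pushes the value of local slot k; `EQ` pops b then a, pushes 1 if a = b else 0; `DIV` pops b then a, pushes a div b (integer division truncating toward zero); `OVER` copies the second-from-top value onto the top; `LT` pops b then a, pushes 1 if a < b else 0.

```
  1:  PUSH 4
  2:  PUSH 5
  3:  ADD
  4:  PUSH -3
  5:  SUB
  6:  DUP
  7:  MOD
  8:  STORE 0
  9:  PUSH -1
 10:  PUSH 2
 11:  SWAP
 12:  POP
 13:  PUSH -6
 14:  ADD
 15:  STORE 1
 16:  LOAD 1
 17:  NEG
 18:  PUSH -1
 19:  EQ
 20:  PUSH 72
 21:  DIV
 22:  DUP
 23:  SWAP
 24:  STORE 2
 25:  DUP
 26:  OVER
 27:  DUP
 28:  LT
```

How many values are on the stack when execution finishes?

3

PUSH 4   4
PUSH 5   4 5
ADD      9
PUSH -3  9 -3
SUB      12
DUP      12 12
MOD      0
STORE 0  (empty)
PUSH -1  -1
PUSH 2   -1 2
SWAP     2 -1
POP      2
PUSH -6  2 -6
ADD      -4
STORE 1  (empty)
LOAD 1   -4
NEG      4
PUSH -1  4 -1
EQ       0
PUSH 72  0 72
DIV      0
DUP      0 0
SWAP     0 0
STORE 2  0
DUP      0 0
OVER     0 0 0
DUP      0 0 0 0
LT       0 0 0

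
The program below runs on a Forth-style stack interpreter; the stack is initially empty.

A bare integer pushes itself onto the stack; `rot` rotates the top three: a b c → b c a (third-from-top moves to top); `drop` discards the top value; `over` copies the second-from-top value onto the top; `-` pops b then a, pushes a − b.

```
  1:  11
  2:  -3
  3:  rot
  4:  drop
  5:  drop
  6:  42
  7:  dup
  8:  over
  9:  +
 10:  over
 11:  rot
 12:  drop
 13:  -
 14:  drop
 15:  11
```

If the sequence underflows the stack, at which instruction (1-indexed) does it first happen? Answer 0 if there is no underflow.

3

11 -> 11
-3 -> 11 -3
rot  — needs 3 operands, stack has 2 → underflow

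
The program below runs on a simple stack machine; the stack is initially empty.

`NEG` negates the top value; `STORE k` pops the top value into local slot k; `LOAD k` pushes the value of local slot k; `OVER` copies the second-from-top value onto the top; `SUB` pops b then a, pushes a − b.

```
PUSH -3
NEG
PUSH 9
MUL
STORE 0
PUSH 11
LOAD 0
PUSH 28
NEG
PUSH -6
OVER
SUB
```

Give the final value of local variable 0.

27

PUSH -3 -> [-3]
NEG     -> [3]
PUSH 9  -> [3, 9]
MUL     -> [27]
STORE 0 -> []
PUSH 11 -> [11]
LOAD 0  -> [11, 27]
PUSH 28 -> [11, 27, 28]
NEG     -> [11, 27, -28]
PUSH -6 -> [11, 27, -28, -6]
OVER    -> [11, 27, -28, -6, -28]
SUB     -> [11, 27, -28, 22]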